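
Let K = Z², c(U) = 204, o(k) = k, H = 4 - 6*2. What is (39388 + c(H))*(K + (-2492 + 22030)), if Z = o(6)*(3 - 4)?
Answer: 774973808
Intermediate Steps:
H = -8 (H = 4 - 12 = -8)
Z = -6 (Z = 6*(3 - 4) = 6*(-1) = -6)
K = 36 (K = (-6)² = 36)
(39388 + c(H))*(K + (-2492 + 22030)) = (39388 + 204)*(36 + (-2492 + 22030)) = 39592*(36 + 19538) = 39592*19574 = 774973808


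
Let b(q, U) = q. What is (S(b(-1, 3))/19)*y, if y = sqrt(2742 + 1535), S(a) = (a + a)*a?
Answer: 2*sqrt(4277)/19 ≈ 6.8841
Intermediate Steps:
S(a) = 2*a**2 (S(a) = (2*a)*a = 2*a**2)
y = sqrt(4277) ≈ 65.399
(S(b(-1, 3))/19)*y = ((2*(-1)**2)/19)*sqrt(4277) = ((2*1)*(1/19))*sqrt(4277) = (2*(1/19))*sqrt(4277) = 2*sqrt(4277)/19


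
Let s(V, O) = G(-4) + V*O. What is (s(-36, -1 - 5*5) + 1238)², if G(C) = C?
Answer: 4708900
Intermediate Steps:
s(V, O) = -4 + O*V (s(V, O) = -4 + V*O = -4 + O*V)
(s(-36, -1 - 5*5) + 1238)² = ((-4 + (-1 - 5*5)*(-36)) + 1238)² = ((-4 + (-1 - 25)*(-36)) + 1238)² = ((-4 - 26*(-36)) + 1238)² = ((-4 + 936) + 1238)² = (932 + 1238)² = 2170² = 4708900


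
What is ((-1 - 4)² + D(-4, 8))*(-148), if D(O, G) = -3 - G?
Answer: -2072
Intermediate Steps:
((-1 - 4)² + D(-4, 8))*(-148) = ((-1 - 4)² + (-3 - 1*8))*(-148) = ((-5)² + (-3 - 8))*(-148) = (25 - 11)*(-148) = 14*(-148) = -2072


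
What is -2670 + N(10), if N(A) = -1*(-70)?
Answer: -2600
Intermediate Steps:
N(A) = 70
-2670 + N(10) = -2670 + 70 = -2600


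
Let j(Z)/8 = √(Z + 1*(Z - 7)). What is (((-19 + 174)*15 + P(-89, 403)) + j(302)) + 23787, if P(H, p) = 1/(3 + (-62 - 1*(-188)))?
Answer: 3368449/129 + 8*√597 ≈ 26307.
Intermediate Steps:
j(Z) = 8*√(-7 + 2*Z) (j(Z) = 8*√(Z + 1*(Z - 7)) = 8*√(Z + 1*(-7 + Z)) = 8*√(Z + (-7 + Z)) = 8*√(-7 + 2*Z))
P(H, p) = 1/129 (P(H, p) = 1/(3 + (-62 + 188)) = 1/(3 + 126) = 1/129)
(((-19 + 174)*15 + P(-89, 403)) + j(302)) + 23787 = (((-19 + 174)*15 + 1/129) + 8*√(-7 + 2*302)) + 23787 = ((155*15 + 1/129) + 8*√(-7 + 604)) + 23787 = ((2325 + 1/129) + 8*√597) + 23787 = (299926/129 + 8*√597) + 23787 = 3368449/129 + 8*√597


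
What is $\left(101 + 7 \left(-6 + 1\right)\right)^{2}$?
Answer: $4356$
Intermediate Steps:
$\left(101 + 7 \left(-6 + 1\right)\right)^{2} = \left(101 + 7 \left(-5\right)\right)^{2} = \left(101 - 35\right)^{2} = 66^{2} = 4356$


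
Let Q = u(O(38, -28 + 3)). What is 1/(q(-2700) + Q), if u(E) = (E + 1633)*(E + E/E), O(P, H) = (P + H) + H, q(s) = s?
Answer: -1/20531 ≈ -4.8707e-5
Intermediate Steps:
O(P, H) = P + 2*H (O(P, H) = (H + P) + H = P + 2*H)
u(E) = (1 + E)*(1633 + E) (u(E) = (1633 + E)*(E + 1) = (1633 + E)*(1 + E) = (1 + E)*(1633 + E))
Q = -17831 (Q = 1633 + (38 + 2*(-28 + 3))**2 + 1634*(38 + 2*(-28 + 3)) = 1633 + (38 + 2*(-25))**2 + 1634*(38 + 2*(-25)) = 1633 + (38 - 50)**2 + 1634*(38 - 50) = 1633 + (-12)**2 + 1634*(-12) = 1633 + 144 - 19608 = -17831)
1/(q(-2700) + Q) = 1/(-2700 - 17831) = 1/(-20531) = -1/20531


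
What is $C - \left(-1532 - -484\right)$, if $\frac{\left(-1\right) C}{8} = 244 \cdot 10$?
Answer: $-18472$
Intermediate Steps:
$C = -19520$ ($C = - 8 \cdot 244 \cdot 10 = \left(-8\right) 2440 = -19520$)
$C - \left(-1532 - -484\right) = -19520 - \left(-1532 - -484\right) = -19520 - \left(-1532 + 484\right) = -19520 - -1048 = -19520 + 1048 = -18472$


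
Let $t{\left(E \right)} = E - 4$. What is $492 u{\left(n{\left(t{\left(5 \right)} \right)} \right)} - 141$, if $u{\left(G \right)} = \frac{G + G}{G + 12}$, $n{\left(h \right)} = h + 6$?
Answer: $\frac{4209}{19} \approx 221.53$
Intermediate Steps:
$t{\left(E \right)} = -4 + E$ ($t{\left(E \right)} = E - 4 = -4 + E$)
$n{\left(h \right)} = 6 + h$
$u{\left(G \right)} = \frac{2 G}{12 + G}$
$492 u{\left(n{\left(t{\left(5 \right)} \right)} \right)} - 141 = 492 \frac{2 \left(6 + \left(-4 + 5\right)\right)}{12 + \left(6 + \left(-4 + 5\right)\right)} - 141 = 492 \frac{2 \left(6 + 1\right)}{12 + \left(6 + 1\right)} - 141 = 492 \cdot 2 \cdot 7 \frac{1}{12 + 7} - 141 = 492 \cdot 2 \cdot 7 \cdot \frac{1}{19} - 141 = 492 \cdot \frac{14}{19} - 141 = \frac{6888}{19} - 141 = \frac{4209}{19}$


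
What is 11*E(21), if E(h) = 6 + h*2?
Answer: 528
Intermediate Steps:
E(h) = 6 + 2*h
11*E(21) = 11*(6 + 2*21) = 11*(6 + 42) = 11*48 = 528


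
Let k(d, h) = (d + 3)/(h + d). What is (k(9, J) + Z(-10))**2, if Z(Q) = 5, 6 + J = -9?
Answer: 9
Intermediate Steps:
J = -15 (J = -6 - 9 = -15)
k(d, h) = (3 + d)/(d + h)
(k(9, J) + Z(-10))**2 = ((3 + 9)/(9 - 15) + 5)**2 = (12/(-6) + 5)**2 = (-1/6*12 + 5)**2 = (-2 + 5)**2 = 3**2 = 9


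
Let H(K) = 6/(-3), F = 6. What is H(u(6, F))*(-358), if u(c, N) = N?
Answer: 716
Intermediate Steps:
H(K) = -2 (H(K) = 6*(-1/3) = -2)
H(u(6, F))*(-358) = -2*(-358) = 716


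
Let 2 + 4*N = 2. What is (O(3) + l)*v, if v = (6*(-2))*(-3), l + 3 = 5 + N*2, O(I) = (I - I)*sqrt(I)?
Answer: 72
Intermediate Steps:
N = 0 (N = -1/2 + (1/4)*2 = -1/2 + 1/2 = 0)
O(I) = 0 (O(I) = 0*sqrt(I) = 0)
l = 2 (l = -3 + (5 + 0*2) = -3 + (5 + 0) = -3 + 5 = 2)
v = 36 (v = -12*(-3) = 36)
(O(3) + l)*v = (0 + 2)*36 = 2*36 = 72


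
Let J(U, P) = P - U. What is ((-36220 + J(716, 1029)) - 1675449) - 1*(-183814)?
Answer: -1527542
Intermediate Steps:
((-36220 + J(716, 1029)) - 1675449) - 1*(-183814) = ((-36220 + (1029 - 1*716)) - 1675449) - 1*(-183814) = ((-36220 + (1029 - 716)) - 1675449) + 183814 = ((-36220 + 313) - 1675449) + 183814 = (-35907 - 1675449) + 183814 = -1711356 + 183814 = -1527542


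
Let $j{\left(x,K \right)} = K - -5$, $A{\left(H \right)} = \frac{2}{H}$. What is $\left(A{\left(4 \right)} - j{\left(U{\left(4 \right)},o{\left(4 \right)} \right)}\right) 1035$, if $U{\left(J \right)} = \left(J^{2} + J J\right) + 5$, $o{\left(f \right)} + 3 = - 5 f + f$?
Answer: $\frac{30015}{2} \approx 15008.0$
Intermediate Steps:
$o{\left(f \right)} = -3 - 4 f$ ($o{\left(f \right)} = -3 + \left(- 5 f + f\right) = -3 - 4 f$)
$U{\left(J \right)} = 5 + 2 J^{2}$ ($U{\left(J \right)} = \left(J^{2} + J^{2}\right) + 5 = 2 J^{2} + 5 = 5 + 2 J^{2}$)
$j{\left(x,K \right)} = 5 + K$ ($j{\left(x,K \right)} = K + 5 = 5 + K$)
$\left(A{\left(4 \right)} - j{\left(U{\left(4 \right)},o{\left(4 \right)} \right)}\right) 1035 = \left(\frac{2}{4} - \left(5 - 19\right)\right) 1035 = \left(2 \cdot \frac{1}{4} - \left(5 - 19\right)\right) 1035 = \left(\frac{1}{2} - \left(5 - 19\right)\right) 1035 = \left(\frac{1}{2} - -14\right) 1035 = \left(\frac{1}{2} + 14\right) 1035 = \frac{29}{2} \cdot 1035 = \frac{30015}{2}$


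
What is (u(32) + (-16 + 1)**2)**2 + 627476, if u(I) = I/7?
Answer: 33328773/49 ≈ 6.8018e+5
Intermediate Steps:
u(I) = I/7 (u(I) = I*(1/7) = I/7)
(u(32) + (-16 + 1)**2)**2 + 627476 = ((1/7)*32 + (-16 + 1)**2)**2 + 627476 = (32/7 + (-15)**2)**2 + 627476 = (32/7 + 225)**2 + 627476 = (1607/7)**2 + 627476 = 2582449/49 + 627476 = 33328773/49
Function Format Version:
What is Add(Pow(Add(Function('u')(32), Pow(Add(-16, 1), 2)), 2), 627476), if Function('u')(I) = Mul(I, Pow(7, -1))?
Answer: Rational(33328773, 49) ≈ 6.8018e+5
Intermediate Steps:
Function('u')(I) = Mul(Rational(1, 7), I) (Function('u')(I) = Mul(I, Rational(1, 7)) = Mul(Rational(1, 7), I))
Add(Pow(Add(Function('u')(32), Pow(Add(-16, 1), 2)), 2), 627476) = Add(Pow(Add(Mul(Rational(1, 7), 32), Pow(Add(-16, 1), 2)), 2), 627476) = Add(Pow(Add(Rational(32, 7), Pow(-15, 2)), 2), 627476) = Add(Pow(Add(Rational(32, 7), 225), 2), 627476) = Add(Pow(Rational(1607, 7), 2), 627476) = Add(Rational(2582449, 49), 627476) = Rational(33328773, 49)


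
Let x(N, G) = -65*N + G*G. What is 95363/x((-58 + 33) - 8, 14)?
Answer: 95363/2341 ≈ 40.736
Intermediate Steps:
x(N, G) = G² - 65*N (x(N, G) = -65*N + G² = G² - 65*N)
95363/x((-58 + 33) - 8, 14) = 95363/(14² - 65*((-58 + 33) - 8)) = 95363/(196 - 65*(-25 - 8)) = 95363/(196 - 65*(-33)) = 95363/(196 + 2145) = 95363/2341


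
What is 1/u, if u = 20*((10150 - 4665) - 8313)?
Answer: -1/56560 ≈ -1.7680e-5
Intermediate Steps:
u = -56560 (u = 20*(5485 - 8313) = 20*(-2828) = -56560)
1/u = 1/(-56560) = -1/56560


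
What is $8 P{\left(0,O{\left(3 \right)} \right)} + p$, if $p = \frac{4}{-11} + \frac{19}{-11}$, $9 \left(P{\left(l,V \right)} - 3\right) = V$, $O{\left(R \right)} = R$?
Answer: $\frac{811}{33} \approx 24.576$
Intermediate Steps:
$P{\left(l,V \right)} = 3 + \frac{V}{9}$
$p = - \frac{23}{11}$ ($p = 4 \left(- \frac{1}{11}\right) + 19 \left(- \frac{1}{11}\right) = - \frac{4}{11} - \frac{19}{11} = - \frac{23}{11} \approx -2.0909$)
$8 P{\left(0,O{\left(3 \right)} \right)} + p = 8 \left(3 + \frac{1}{9} \cdot 3\right) - \frac{23}{11} = 8 \left(3 + \frac{1}{3}\right) - \frac{23}{11} = 8 \cdot \frac{10}{3} - \frac{23}{11} = \frac{80}{3} - \frac{23}{11} = \frac{811}{33}$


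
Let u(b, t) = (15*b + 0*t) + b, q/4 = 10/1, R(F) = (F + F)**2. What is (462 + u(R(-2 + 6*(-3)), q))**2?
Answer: 679227844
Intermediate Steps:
R(F) = 4*F**2 (R(F) = (2*F)**2 = 4*F**2)
q = 40 (q = 4*(10/1) = 4*(10*1) = 4*10 = 40)
u(b, t) = 16*b (u(b, t) = (15*b + 0) + b = 15*b + b = 16*b)
(462 + u(R(-2 + 6*(-3)), q))**2 = (462 + 16*(4*(-2 + 6*(-3))**2))**2 = (462 + 16*(4*(-2 - 18)**2))**2 = (462 + 16*(4*(-20)**2))**2 = (462 + 16*(4*400))**2 = (462 + 16*1600)**2 = (462 + 25600)**2 = 26062**2 = 679227844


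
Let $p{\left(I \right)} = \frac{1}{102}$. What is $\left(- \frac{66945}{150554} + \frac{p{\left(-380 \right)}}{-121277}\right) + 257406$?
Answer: $\frac{119847461608204528}{465597805179} \approx 2.5741 \cdot 10^{5}$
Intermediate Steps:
$p{\left(I \right)} = \frac{1}{102}$
$\left(- \frac{66945}{150554} + \frac{p{\left(-380 \right)}}{-121277}\right) + 257406 = \left(- \frac{66945}{150554} + \frac{1}{102 \left(-121277\right)}\right) + 257406 = \left(\left(-66945\right) \frac{1}{150554} + \frac{1}{102} \left(- \frac{1}{121277}\right)\right) + 257406 = \left(- \frac{66945}{150554} - \frac{1}{12370254}\right) + 257406 = - \frac{207031701146}{465597805179} + 257406 = \frac{119847461608204528}{465597805179}$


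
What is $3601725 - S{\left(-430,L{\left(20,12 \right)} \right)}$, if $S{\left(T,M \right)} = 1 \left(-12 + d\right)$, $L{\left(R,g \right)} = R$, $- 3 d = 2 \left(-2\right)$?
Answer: $\frac{10805207}{3} \approx 3.6017 \cdot 10^{6}$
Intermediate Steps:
$d = \frac{4}{3}$ ($d = - \frac{2 \left(-2\right)}{3} = \left(- \frac{1}{3}\right) \left(-4\right) = \frac{4}{3} \approx 1.3333$)
$S{\left(T,M \right)} = - \frac{32}{3}$ ($S{\left(T,M \right)} = 1 \left(-12 + \frac{4}{3}\right) = 1 \left(- \frac{32}{3}\right) = - \frac{32}{3}$)
$3601725 - S{\left(-430,L{\left(20,12 \right)} \right)} = 3601725 - - \frac{32}{3} = 3601725 + \frac{32}{3} = \frac{10805207}{3}$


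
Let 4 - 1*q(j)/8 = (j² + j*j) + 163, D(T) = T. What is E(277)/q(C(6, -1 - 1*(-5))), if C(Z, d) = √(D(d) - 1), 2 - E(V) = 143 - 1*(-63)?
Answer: 17/110 ≈ 0.15455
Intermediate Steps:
E(V) = -204 (E(V) = 2 - (143 - 1*(-63)) = 2 - (143 + 63) = 2 - 1*206 = 2 - 206 = -204)
C(Z, d) = √(-1 + d) (C(Z, d) = √(d - 1) = √(-1 + d))
q(j) = -1272 - 16*j² (q(j) = 32 - 8*((j² + j*j) + 163) = 32 - 8*((j² + j²) + 163) = 32 - 8*(2*j² + 163) = 32 - 8*(163 + 2*j²) = 32 + (-1304 - 16*j²) = -1272 - 16*j²)
E(277)/q(C(6, -1 - 1*(-5))) = -204/(-1272 - (-32 + 80)) = -204/(-1272 - 16*(√(-1 + (-1 + 5)))²) = -204/(-1272 - 16*(√(-1 + 4))²) = -204/(-1272 - 16*(√3)²) = -204/(-1272 - 16*3) = -204/(-1272 - 48) = -204/(-1320) = -204*(-1/1320) = 17/110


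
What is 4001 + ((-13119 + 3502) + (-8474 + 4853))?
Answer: -9237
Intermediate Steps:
4001 + ((-13119 + 3502) + (-8474 + 4853)) = 4001 + (-9617 - 3621) = 4001 - 13238 = -9237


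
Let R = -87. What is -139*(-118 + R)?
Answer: 28495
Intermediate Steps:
-139*(-118 + R) = -139*(-118 - 87) = -139*(-205) = 28495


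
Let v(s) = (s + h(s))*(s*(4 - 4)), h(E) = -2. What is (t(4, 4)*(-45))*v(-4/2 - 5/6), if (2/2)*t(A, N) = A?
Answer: 0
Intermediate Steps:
t(A, N) = A
v(s) = 0 (v(s) = (s - 2)*(s*(4 - 4)) = (-2 + s)*(s*0) = (-2 + s)*0 = 0)
(t(4, 4)*(-45))*v(-4/2 - 5/6) = (4*(-45))*0 = -180*0 = 0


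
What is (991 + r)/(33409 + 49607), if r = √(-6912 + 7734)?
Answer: 991/83016 + √822/83016 ≈ 0.012283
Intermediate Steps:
r = √822 ≈ 28.671
(991 + r)/(33409 + 49607) = (991 + √822)/(33409 + 49607) = (991 + √822)/83016 = (991 + √822)*(1/83016) = 991/83016 + √822/83016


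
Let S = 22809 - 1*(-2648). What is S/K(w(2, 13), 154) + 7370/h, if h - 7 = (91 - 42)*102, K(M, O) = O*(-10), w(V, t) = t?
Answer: -301461/20020 ≈ -15.058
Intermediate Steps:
K(M, O) = -10*O
h = 5005 (h = 7 + (91 - 42)*102 = 7 + 49*102 = 7 + 4998 = 5005)
S = 25457 (S = 22809 + 2648 = 25457)
S/K(w(2, 13), 154) + 7370/h = 25457/((-10*154)) + 7370/5005 = 25457/(-1540) + 7370*(1/5005) = 25457*(-1/1540) + 134/91 = -25457/1540 + 134/91 = -301461/20020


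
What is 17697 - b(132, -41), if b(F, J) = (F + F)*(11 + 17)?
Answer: 10305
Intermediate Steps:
b(F, J) = 56*F (b(F, J) = (2*F)*28 = 56*F)
17697 - b(132, -41) = 17697 - 56*132 = 17697 - 1*7392 = 17697 - 7392 = 10305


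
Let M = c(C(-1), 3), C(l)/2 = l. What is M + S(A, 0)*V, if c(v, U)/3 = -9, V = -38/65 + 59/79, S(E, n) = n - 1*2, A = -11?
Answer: -140311/5135 ≈ -27.324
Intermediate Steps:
S(E, n) = -2 + n (S(E, n) = n - 2 = -2 + n)
V = 833/5135 (V = -38*1/65 + 59*(1/79) = -38/65 + 59/79 = 833/5135 ≈ 0.16222)
C(l) = 2*l
c(v, U) = -27 (c(v, U) = 3*(-9) = -27)
M = -27
M + S(A, 0)*V = -27 + (-2 + 0)*(833/5135) = -27 - 2*833/5135 = -27 - 1666/5135 = -140311/5135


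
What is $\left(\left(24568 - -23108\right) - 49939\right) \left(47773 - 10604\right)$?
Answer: $-84113447$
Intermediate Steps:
$\left(\left(24568 - -23108\right) - 49939\right) \left(47773 - 10604\right) = \left(\left(24568 + 23108\right) - 49939\right) 37169 = \left(47676 - 49939\right) 37169 = \left(-2263\right) 37169 = -84113447$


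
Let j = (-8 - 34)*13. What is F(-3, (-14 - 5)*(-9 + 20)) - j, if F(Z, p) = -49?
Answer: 497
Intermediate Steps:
j = -546 (j = -42*13 = -546)
F(-3, (-14 - 5)*(-9 + 20)) - j = -49 - 1*(-546) = -49 + 546 = 497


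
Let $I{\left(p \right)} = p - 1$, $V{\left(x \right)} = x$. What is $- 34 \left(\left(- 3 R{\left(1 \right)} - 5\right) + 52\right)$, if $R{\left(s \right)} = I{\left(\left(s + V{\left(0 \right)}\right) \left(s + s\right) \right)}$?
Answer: $-1496$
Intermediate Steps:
$I{\left(p \right)} = -1 + p$ ($I{\left(p \right)} = p - 1 = -1 + p$)
$R{\left(s \right)} = -1 + 2 s^{2}$ ($R{\left(s \right)} = -1 + \left(s + 0\right) \left(s + s\right) = -1 + s 2 s = -1 + 2 s^{2}$)
$- 34 \left(\left(- 3 R{\left(1 \right)} - 5\right) + 52\right) = - 34 \left(\left(- 3 \left(-1 + 2 \cdot 1^{2}\right) - 5\right) + 52\right) = - 34 \left(\left(- 3 \left(-1 + 2 \cdot 1\right) - 5\right) + 52\right) = - 34 \left(\left(- 3 \left(-1 + 2\right) - 5\right) + 52\right) = - 34 \left(\left(\left(-3\right) 1 - 5\right) + 52\right) = - 34 \left(\left(-3 - 5\right) + 52\right) = - 34 \left(-8 + 52\right) = \left(-34\right) 44 = -1496$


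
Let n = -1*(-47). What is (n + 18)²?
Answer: 4225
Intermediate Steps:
n = 47
(n + 18)² = (47 + 18)² = 65² = 4225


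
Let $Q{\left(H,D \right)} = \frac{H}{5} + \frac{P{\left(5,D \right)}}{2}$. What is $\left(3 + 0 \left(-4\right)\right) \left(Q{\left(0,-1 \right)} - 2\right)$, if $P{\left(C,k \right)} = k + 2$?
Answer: $- \frac{9}{2} \approx -4.5$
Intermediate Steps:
$P{\left(C,k \right)} = 2 + k$
$Q{\left(H,D \right)} = 1 + \frac{D}{2} + \frac{H}{5}$ ($Q{\left(H,D \right)} = \frac{H}{5} + \frac{2 + D}{2} = H \frac{1}{5} + \left(2 + D\right) \frac{1}{2} = \frac{H}{5} + \left(1 + \frac{D}{2}\right) = 1 + \frac{D}{2} + \frac{H}{5}$)
$\left(3 + 0 \left(-4\right)\right) \left(Q{\left(0,-1 \right)} - 2\right) = \left(3 + 0 \left(-4\right)\right) \left(\left(1 + \frac{1}{2} \left(-1\right) + \frac{1}{5} \cdot 0\right) - 2\right) = \left(3 + 0\right) \left(\left(1 - \frac{1}{2} + 0\right) - 2\right) = 3 \left(\frac{1}{2} - 2\right) = 3 \left(- \frac{3}{2}\right) = - \frac{9}{2}$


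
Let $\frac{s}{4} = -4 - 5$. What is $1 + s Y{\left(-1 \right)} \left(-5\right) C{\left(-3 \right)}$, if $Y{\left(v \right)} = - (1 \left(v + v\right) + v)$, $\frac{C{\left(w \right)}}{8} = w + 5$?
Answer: $8641$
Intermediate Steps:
$s = -36$ ($s = 4 \left(-4 - 5\right) = 4 \left(-9\right) = -36$)
$C{\left(w \right)} = 40 + 8 w$ ($C{\left(w \right)} = 8 \left(w + 5\right) = 8 \left(5 + w\right) = 40 + 8 w$)
$Y{\left(v \right)} = - 3 v$ ($Y{\left(v \right)} = - (1 \cdot 2 v + v) = - (2 v + v) = - 3 v$)
$1 + s Y{\left(-1 \right)} \left(-5\right) C{\left(-3 \right)} = 1 + - 36 \left(\left(-3\right) \left(-1\right)\right) \left(-5\right) \left(40 + 8 \left(-3\right)\right) = 1 + \left(-36\right) 3 \left(-5\right) \left(40 - 24\right) = 1 + \left(-108\right) \left(-5\right) 16 = 1 + 540 \cdot 16 = 1 + 8640 = 8641$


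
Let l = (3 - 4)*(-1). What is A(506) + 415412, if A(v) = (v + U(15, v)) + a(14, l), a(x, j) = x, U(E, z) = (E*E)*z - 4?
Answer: 529778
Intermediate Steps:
l = 1 (l = -1*(-1) = 1)
U(E, z) = -4 + z*E² (U(E, z) = E²*z - 4 = z*E² - 4 = -4 + z*E²)
A(v) = 10 + 226*v (A(v) = (v + (-4 + v*15²)) + 14 = (v + (-4 + v*225)) + 14 = (v + (-4 + 225*v)) + 14 = (-4 + 226*v) + 14 = 10 + 226*v)
A(506) + 415412 = (10 + 226*506) + 415412 = (10 + 114356) + 415412 = 114366 + 415412 = 529778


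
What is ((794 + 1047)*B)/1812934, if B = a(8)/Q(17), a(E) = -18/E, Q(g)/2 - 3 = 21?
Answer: -5523/116027776 ≈ -4.7601e-5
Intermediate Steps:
Q(g) = 48 (Q(g) = 6 + 2*21 = 6 + 42 = 48)
B = -3/64 (B = -18/8/48 = -18*1/8*(1/48) = -9/4*1/48 = -3/64 ≈ -0.046875)
((794 + 1047)*B)/1812934 = ((794 + 1047)*(-3/64))/1812934 = (1841*(-3/64))*(1/1812934) = -5523/64*1/1812934 = -5523/116027776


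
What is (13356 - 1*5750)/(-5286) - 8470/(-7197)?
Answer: -1661327/6340557 ≈ -0.26202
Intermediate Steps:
(13356 - 1*5750)/(-5286) - 8470/(-7197) = (13356 - 5750)*(-1/5286) - 8470*(-1/7197) = 7606*(-1/5286) + 8470/7197 = -3803/2643 + 8470/7197 = -1661327/6340557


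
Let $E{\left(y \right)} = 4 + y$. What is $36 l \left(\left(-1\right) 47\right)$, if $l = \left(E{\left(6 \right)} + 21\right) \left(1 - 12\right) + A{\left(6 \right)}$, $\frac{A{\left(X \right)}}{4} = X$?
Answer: $536364$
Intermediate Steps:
$A{\left(X \right)} = 4 X$
$l = -317$ ($l = \left(\left(4 + 6\right) + 21\right) \left(1 - 12\right) + 4 \cdot 6 = \left(10 + 21\right) \left(-11\right) + 24 = 31 \left(-11\right) + 24 = -341 + 24 = -317$)
$36 l \left(\left(-1\right) 47\right) = 36 \left(-317\right) \left(\left(-1\right) 47\right) = \left(-11412\right) \left(-47\right) = 536364$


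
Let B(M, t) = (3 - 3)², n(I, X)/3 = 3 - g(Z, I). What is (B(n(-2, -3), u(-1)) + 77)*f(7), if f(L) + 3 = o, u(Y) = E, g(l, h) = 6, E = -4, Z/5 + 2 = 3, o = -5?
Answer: -616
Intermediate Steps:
Z = 5 (Z = -10 + 5*3 = -10 + 15 = 5)
u(Y) = -4
n(I, X) = -9 (n(I, X) = 3*(3 - 1*6) = 3*(3 - 6) = 3*(-3) = -9)
B(M, t) = 0 (B(M, t) = 0² = 0)
f(L) = -8 (f(L) = -3 - 5 = -8)
(B(n(-2, -3), u(-1)) + 77)*f(7) = (0 + 77)*(-8) = 77*(-8) = -616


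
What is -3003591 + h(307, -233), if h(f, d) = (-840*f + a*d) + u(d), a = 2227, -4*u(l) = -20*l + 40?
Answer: -3781537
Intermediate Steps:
u(l) = -10 + 5*l (u(l) = -(-20*l + 40)/4 = -(40 - 20*l)/4 = -10 + 5*l)
h(f, d) = -10 - 840*f + 2232*d (h(f, d) = (-840*f + 2227*d) + (-10 + 5*d) = -10 - 840*f + 2232*d)
-3003591 + h(307, -233) = -3003591 + (-10 - 840*307 + 2232*(-233)) = -3003591 + (-10 - 257880 - 520056) = -3003591 - 777946 = -3781537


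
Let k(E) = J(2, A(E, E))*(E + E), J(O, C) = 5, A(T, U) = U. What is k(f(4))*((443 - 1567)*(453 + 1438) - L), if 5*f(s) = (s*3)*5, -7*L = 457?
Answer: -1785351720/7 ≈ -2.5505e+8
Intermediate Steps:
L = -457/7 (L = -⅐*457 = -457/7 ≈ -65.286)
f(s) = 3*s (f(s) = ((s*3)*5)/5 = ((3*s)*5)/5 = (15*s)/5 = 3*s)
k(E) = 10*E (k(E) = 5*(E + E) = 5*(2*E) = 10*E)
k(f(4))*((443 - 1567)*(453 + 1438) - L) = (10*(3*4))*((443 - 1567)*(453 + 1438) - 1*(-457/7)) = (10*12)*(-1124*1891 + 457/7) = 120*(-2125484 + 457/7) = 120*(-14877931/7) = -1785351720/7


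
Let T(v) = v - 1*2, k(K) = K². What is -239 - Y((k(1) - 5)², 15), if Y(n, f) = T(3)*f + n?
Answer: -270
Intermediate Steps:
T(v) = -2 + v (T(v) = v - 2 = -2 + v)
Y(n, f) = f + n (Y(n, f) = (-2 + 3)*f + n = 1*f + n = f + n)
-239 - Y((k(1) - 5)², 15) = -239 - (15 + (1² - 5)²) = -239 - (15 + (1 - 5)²) = -239 - (15 + (-4)²) = -239 - (15 + 16) = -239 - 1*31 = -239 - 31 = -270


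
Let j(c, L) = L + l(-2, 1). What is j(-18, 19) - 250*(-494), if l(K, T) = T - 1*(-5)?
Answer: 123525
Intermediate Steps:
l(K, T) = 5 + T (l(K, T) = T + 5 = 5 + T)
j(c, L) = 6 + L (j(c, L) = L + (5 + 1) = L + 6 = 6 + L)
j(-18, 19) - 250*(-494) = (6 + 19) - 250*(-494) = 25 + 123500 = 123525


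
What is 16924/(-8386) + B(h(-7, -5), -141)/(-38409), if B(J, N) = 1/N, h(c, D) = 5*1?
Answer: -6546769555/3243985731 ≈ -2.0181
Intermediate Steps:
h(c, D) = 5
16924/(-8386) + B(h(-7, -5), -141)/(-38409) = 16924/(-8386) + 1/(-141*(-38409)) = 16924*(-1/8386) - 1/141*(-1/38409) = -8462/4193 + 1/5415669 = -6546769555/3243985731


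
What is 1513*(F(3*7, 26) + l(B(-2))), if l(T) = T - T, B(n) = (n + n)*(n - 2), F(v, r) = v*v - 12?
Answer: 649077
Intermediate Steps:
F(v, r) = -12 + v**2 (F(v, r) = v**2 - 12 = -12 + v**2)
B(n) = 2*n*(-2 + n) (B(n) = (2*n)*(-2 + n) = 2*n*(-2 + n))
l(T) = 0
1513*(F(3*7, 26) + l(B(-2))) = 1513*((-12 + (3*7)**2) + 0) = 1513*((-12 + 21**2) + 0) = 1513*((-12 + 441) + 0) = 1513*(429 + 0) = 1513*429 = 649077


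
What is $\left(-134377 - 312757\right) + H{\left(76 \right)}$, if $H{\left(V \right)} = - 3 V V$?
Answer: $-464462$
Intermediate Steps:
$H{\left(V \right)} = - 3 V^{2}$
$\left(-134377 - 312757\right) + H{\left(76 \right)} = \left(-134377 - 312757\right) - 3 \cdot 76^{2} = -447134 - 17328 = -464462$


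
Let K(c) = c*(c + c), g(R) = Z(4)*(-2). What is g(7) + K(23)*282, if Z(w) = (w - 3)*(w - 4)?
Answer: 298356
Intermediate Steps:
Z(w) = (-4 + w)*(-3 + w) (Z(w) = (-3 + w)*(-4 + w) = (-4 + w)*(-3 + w))
g(R) = 0 (g(R) = (12 + 4² - 7*4)*(-2) = (12 + 16 - 28)*(-2) = 0*(-2) = 0)
K(c) = 2*c² (K(c) = c*(2*c) = 2*c²)
g(7) + K(23)*282 = 0 + (2*23²)*282 = 0 + (2*529)*282 = 0 + 1058*282 = 0 + 298356 = 298356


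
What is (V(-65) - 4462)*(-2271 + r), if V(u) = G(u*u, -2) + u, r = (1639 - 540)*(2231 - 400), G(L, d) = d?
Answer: -9103280942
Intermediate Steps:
r = 2012269 (r = 1099*1831 = 2012269)
V(u) = -2 + u
(V(-65) - 4462)*(-2271 + r) = ((-2 - 65) - 4462)*(-2271 + 2012269) = (-67 - 4462)*2009998 = -4529*2009998 = -9103280942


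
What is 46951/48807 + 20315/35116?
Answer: 91042949/59100228 ≈ 1.5405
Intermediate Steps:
46951/48807 + 20315/35116 = 46951*(1/48807) + 20315*(1/35116) = 1619/1683 + 20315/35116 = 91042949/59100228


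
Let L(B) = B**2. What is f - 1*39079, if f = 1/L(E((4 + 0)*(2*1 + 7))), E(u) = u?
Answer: -50646383/1296 ≈ -39079.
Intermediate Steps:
f = 1/1296 (f = 1/(((4 + 0)*(2*1 + 7))**2) = 1/((4*(2 + 7))**2) = 1/((4*9)**2) = 1/(36**2) = 1/1296 ≈ 0.00077160)
f - 1*39079 = 1/1296 - 1*39079 = 1/1296 - 39079 = -50646383/1296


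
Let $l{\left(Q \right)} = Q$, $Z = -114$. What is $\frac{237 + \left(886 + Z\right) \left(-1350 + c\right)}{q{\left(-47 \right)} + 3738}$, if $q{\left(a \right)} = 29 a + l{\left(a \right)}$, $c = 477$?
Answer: $- \frac{224573}{776} \approx -289.4$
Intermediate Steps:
$q{\left(a \right)} = 30 a$ ($q{\left(a \right)} = 29 a + a = 30 a$)
$\frac{237 + \left(886 + Z\right) \left(-1350 + c\right)}{q{\left(-47 \right)} + 3738} = \frac{237 + \left(886 - 114\right) \left(-1350 + 477\right)}{30 \left(-47\right) + 3738} = \frac{237 + 772 \left(-873\right)}{-1410 + 3738} = \frac{237 - 673956}{2328} = \left(-673719\right) \frac{1}{2328} = - \frac{224573}{776}$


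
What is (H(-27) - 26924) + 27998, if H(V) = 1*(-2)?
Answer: 1072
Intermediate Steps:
H(V) = -2
(H(-27) - 26924) + 27998 = (-2 - 26924) + 27998 = -26926 + 27998 = 1072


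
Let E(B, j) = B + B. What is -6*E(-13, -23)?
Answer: 156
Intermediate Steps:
E(B, j) = 2*B
-6*E(-13, -23) = -12*(-13) = -6*(-26) = 156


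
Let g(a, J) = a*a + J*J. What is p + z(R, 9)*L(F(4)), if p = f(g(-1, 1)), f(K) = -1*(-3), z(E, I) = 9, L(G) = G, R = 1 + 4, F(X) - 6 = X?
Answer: 93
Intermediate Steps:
F(X) = 6 + X
g(a, J) = J**2 + a**2 (g(a, J) = a**2 + J**2 = J**2 + a**2)
R = 5
f(K) = 3
p = 3
p + z(R, 9)*L(F(4)) = 3 + 9*(6 + 4) = 3 + 9*10 = 3 + 90 = 93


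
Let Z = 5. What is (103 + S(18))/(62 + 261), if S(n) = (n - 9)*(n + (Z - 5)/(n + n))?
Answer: 265/323 ≈ 0.82043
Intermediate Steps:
S(n) = n*(-9 + n) (S(n) = (n - 9)*(n + (5 - 5)/(n + n)) = (-9 + n)*(n + 0/((2*n))) = (-9 + n)*(n + 0*(1/(2*n))) = (-9 + n)*(n + 0) = (-9 + n)*n = n*(-9 + n))
(103 + S(18))/(62 + 261) = (103 + 18*(-9 + 18))/(62 + 261) = (103 + 18*9)/323 = (103 + 162)*(1/323) = 265*(1/323) = 265/323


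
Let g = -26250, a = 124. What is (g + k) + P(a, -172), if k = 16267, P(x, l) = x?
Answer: -9859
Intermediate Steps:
(g + k) + P(a, -172) = (-26250 + 16267) + 124 = -9983 + 124 = -9859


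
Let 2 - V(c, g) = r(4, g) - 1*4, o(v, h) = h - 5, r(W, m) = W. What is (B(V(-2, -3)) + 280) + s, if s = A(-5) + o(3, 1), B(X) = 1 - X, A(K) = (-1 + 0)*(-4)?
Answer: 279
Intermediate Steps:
o(v, h) = -5 + h
A(K) = 4 (A(K) = -1*(-4) = 4)
V(c, g) = 2 (V(c, g) = 2 - (4 - 1*4) = 2 - (4 - 4) = 2 - 1*0 = 2 + 0 = 2)
s = 0 (s = 4 + (-5 + 1) = 4 - 4 = 0)
(B(V(-2, -3)) + 280) + s = ((1 - 1*2) + 280) + 0 = ((1 - 2) + 280) + 0 = (-1 + 280) + 0 = 279 + 0 = 279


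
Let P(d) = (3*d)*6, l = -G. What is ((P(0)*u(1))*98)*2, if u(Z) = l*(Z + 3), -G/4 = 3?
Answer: 0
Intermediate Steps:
G = -12 (G = -4*3 = -12)
l = 12 (l = -1*(-12) = 12)
P(d) = 18*d
u(Z) = 36 + 12*Z (u(Z) = 12*(Z + 3) = 12*(3 + Z) = 36 + 12*Z)
((P(0)*u(1))*98)*2 = (((18*0)*(36 + 12*1))*98)*2 = ((0*(36 + 12))*98)*2 = ((0*48)*98)*2 = (0*98)*2 = 0*2 = 0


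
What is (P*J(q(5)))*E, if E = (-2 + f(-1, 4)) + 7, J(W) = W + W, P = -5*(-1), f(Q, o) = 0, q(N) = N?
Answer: 250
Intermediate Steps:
P = 5
J(W) = 2*W
E = 5 (E = (-2 + 0) + 7 = -2 + 7 = 5)
(P*J(q(5)))*E = (5*(2*5))*5 = (5*10)*5 = 50*5 = 250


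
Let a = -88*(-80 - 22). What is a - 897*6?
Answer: 3594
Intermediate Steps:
a = 8976 (a = -88*(-102) = 8976)
a - 897*6 = 8976 - 897*6 = 8976 - 5382 = 3594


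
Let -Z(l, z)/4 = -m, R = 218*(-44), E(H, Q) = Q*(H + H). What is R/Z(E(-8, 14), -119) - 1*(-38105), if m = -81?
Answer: 3088903/81 ≈ 38135.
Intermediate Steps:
E(H, Q) = 2*H*Q (E(H, Q) = Q*(2*H) = 2*H*Q)
R = -9592
Z(l, z) = -324 (Z(l, z) = -(-4)*(-81) = -4*81 = -324)
R/Z(E(-8, 14), -119) - 1*(-38105) = -9592/(-324) - 1*(-38105) = -9592*(-1/324) + 38105 = 2398/81 + 38105 = 3088903/81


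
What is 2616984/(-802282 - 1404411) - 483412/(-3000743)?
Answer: -6786154542596/6621718572899 ≈ -1.0248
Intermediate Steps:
2616984/(-802282 - 1404411) - 483412/(-3000743) = 2616984/(-2206693) - 483412*(-1/3000743) = 2616984*(-1/2206693) + 483412/3000743 = -2616984/2206693 + 483412/3000743 = -6786154542596/6621718572899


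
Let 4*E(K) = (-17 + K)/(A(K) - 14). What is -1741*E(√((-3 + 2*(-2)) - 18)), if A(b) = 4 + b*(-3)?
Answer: -33079/260 + 106201*I/260 ≈ -127.23 + 408.47*I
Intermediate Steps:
A(b) = 4 - 3*b
E(K) = (-17 + K)/(4*(-10 - 3*K)) (E(K) = ((-17 + K)/((4 - 3*K) - 14))/4 = ((-17 + K)/(-10 - 3*K))/4 = (-17 + K)/(4*(-10 - 3*K)))
-1741*E(√((-3 + 2*(-2)) - 18)) = -1741*(17 - √((-3 + 2*(-2)) - 18))/(4*(10 + 3*√((-3 + 2*(-2)) - 18))) = -1741*(17 - √((-3 - 4) - 18))/(4*(10 + 3*√((-3 - 4) - 18))) = -1741*(17 - √(-7 - 18))/(4*(10 + 3*√(-7 - 18))) = -1741*(17 - √(-25))/(4*(10 + 3*√(-25))) = -1741*(17 - 5*I)/(4*(10 + 3*(5*I))) = -1741*(17 - 5*I)/(4*(10 + 15*I)) = -1741*(10 - 15*I)/325*(17 - 5*I)/4 = -1741*(10 - 15*I)*(17 - 5*I)/1300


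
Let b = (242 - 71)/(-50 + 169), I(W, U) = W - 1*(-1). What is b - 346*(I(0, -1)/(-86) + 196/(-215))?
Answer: 8209804/25585 ≈ 320.88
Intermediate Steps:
I(W, U) = 1 + W (I(W, U) = W + 1 = 1 + W)
b = 171/119 ≈ 1.4370
b - 346*(I(0, -1)/(-86) + 196/(-215)) = 171/119 - 346*((1 + 0)/(-86) + 196/(-215)) = 171/119 - 346*(1*(-1/86) + 196*(-1/215)) = 171/119 - 346*(-1/86 - 196/215) = 171/119 - 346*(-397/430) = 171/119 + 68681/215 = 8209804/25585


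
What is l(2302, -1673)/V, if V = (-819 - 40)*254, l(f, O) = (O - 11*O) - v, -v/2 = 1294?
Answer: -9659/109093 ≈ -0.088539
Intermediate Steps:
v = -2588 (v = -2*1294 = -2588)
l(f, O) = 2588 - 10*O (l(f, O) = (O - 11*O) - 1*(-2588) = -10*O + 2588 = 2588 - 10*O)
V = -218186 (V = -859*254 = -218186)
l(2302, -1673)/V = (2588 - 10*(-1673))/(-218186) = (2588 + 16730)*(-1/218186) = 19318*(-1/218186) = -9659/109093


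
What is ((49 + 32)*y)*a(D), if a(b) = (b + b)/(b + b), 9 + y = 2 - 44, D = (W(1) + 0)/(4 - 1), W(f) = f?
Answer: -4131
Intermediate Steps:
D = ⅓ (D = (1 + 0)/(4 - 1) = 1/3 = 1*(⅓) = ⅓ ≈ 0.33333)
y = -51 (y = -9 + (2 - 44) = -9 - 42 = -51)
a(b) = 1 (a(b) = (2*b)/((2*b)) = (2*b)*(1/(2*b)) = 1)
((49 + 32)*y)*a(D) = ((49 + 32)*(-51))*1 = (81*(-51))*1 = -4131*1 = -4131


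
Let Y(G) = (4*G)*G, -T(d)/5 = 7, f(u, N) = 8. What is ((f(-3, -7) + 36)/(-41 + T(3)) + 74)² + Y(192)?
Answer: 55177641/361 ≈ 1.5285e+5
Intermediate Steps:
T(d) = -35 (T(d) = -5*7 = -35)
Y(G) = 4*G²
((f(-3, -7) + 36)/(-41 + T(3)) + 74)² + Y(192) = ((8 + 36)/(-41 - 35) + 74)² + 4*192² = (44/(-76) + 74)² + 4*36864 = (44*(-1/76) + 74)² + 147456 = (-11/19 + 74)² + 147456 = (1395/19)² + 147456 = 1946025/361 + 147456 = 55177641/361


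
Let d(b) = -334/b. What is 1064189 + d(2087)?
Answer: 2220962109/2087 ≈ 1.0642e+6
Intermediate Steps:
1064189 + d(2087) = 1064189 - 334/2087 = 2220962109/2087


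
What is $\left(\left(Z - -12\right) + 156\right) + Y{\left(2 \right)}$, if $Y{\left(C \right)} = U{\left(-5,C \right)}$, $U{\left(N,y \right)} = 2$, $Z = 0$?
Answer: $170$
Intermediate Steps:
$Y{\left(C \right)} = 2$
$\left(\left(Z - -12\right) + 156\right) + Y{\left(2 \right)} = \left(\left(0 - -12\right) + 156\right) + 2 = \left(\left(0 + 12\right) + 156\right) + 2 = \left(12 + 156\right) + 2 = 168 + 2 = 170$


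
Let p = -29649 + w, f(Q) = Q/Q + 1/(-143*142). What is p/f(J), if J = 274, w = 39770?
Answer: 205517026/20305 ≈ 10122.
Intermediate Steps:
f(Q) = 20305/20306 (f(Q) = 1 - 1/143*1/142 = 1 - 1/20306 = 20305/20306)
p = 10121 (p = -29649 + 39770 = 10121)
p/f(J) = 10121/(20305/20306) = 10121*(20306/20305) = 205517026/20305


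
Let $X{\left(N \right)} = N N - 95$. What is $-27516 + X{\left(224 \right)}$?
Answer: $22565$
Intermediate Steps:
$X{\left(N \right)} = -95 + N^{2}$ ($X{\left(N \right)} = N^{2} - 95 = -95 + N^{2}$)
$-27516 + X{\left(224 \right)} = -27516 - \left(95 - 224^{2}\right) = -27516 + \left(-95 + 50176\right) = -27516 + 50081 = 22565$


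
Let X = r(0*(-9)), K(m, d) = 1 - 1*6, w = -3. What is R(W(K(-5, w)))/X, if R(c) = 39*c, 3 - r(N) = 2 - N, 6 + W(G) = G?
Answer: -429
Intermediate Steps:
K(m, d) = -5 (K(m, d) = 1 - 6 = -5)
W(G) = -6 + G
r(N) = 1 + N (r(N) = 3 - (2 - N) = 3 + (-2 + N) = 1 + N)
X = 1 (X = 1 + 0*(-9) = 1 + 0 = 1)
R(W(K(-5, w)))/X = (39*(-6 - 5))/1 = (39*(-11))*1 = -429*1 = -429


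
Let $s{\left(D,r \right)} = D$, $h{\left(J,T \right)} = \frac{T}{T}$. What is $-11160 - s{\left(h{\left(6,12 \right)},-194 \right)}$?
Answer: $-11161$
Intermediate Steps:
$h{\left(J,T \right)} = 1$
$-11160 - s{\left(h{\left(6,12 \right)},-194 \right)} = -11160 - 1 = -11161$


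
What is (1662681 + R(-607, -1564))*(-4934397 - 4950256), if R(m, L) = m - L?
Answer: -16444484347614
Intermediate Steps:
(1662681 + R(-607, -1564))*(-4934397 - 4950256) = (1662681 + (-607 - 1*(-1564)))*(-4934397 - 4950256) = (1662681 + (-607 + 1564))*(-9884653) = (1662681 + 957)*(-9884653) = 1663638*(-9884653) = -16444484347614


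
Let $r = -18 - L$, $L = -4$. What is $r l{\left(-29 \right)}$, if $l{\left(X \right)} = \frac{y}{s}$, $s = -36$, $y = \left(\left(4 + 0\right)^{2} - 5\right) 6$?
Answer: $\frac{77}{3} \approx 25.667$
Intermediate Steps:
$y = 66$ ($y = \left(4^{2} - 5\right) 6 = \left(16 - 5\right) 6 = 11 \cdot 6 = 66$)
$r = -14$ ($r = -18 - -4 = -18 + 4 = -14$)
$l{\left(X \right)} = - \frac{11}{6}$ ($l{\left(X \right)} = \frac{66}{-36} = 66 \left(- \frac{1}{36}\right) = - \frac{11}{6}$)
$r l{\left(-29 \right)} = \left(-14\right) \left(- \frac{11}{6}\right) = \frac{77}{3}$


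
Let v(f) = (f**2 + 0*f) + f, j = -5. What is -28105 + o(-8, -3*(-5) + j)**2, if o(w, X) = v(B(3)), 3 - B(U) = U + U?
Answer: -28069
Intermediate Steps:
B(U) = 3 - 2*U (B(U) = 3 - (U + U) = 3 - 2*U)
v(f) = f + f**2 (v(f) = (f**2 + 0) + f = f**2 + f = f + f**2)
o(w, X) = 6 (o(w, X) = (3 - 2*3)*(1 + (3 - 2*3)) = (3 - 6)*(1 + (3 - 6)) = -3*(1 - 3) = -3*(-2) = 6)
-28105 + o(-8, -3*(-5) + j)**2 = -28105 + 6**2 = -28105 + 36 = -28069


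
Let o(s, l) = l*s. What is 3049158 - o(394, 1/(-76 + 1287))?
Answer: 3692529944/1211 ≈ 3.0492e+6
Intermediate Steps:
3049158 - o(394, 1/(-76 + 1287)) = 3049158 - 394/(-76 + 1287) = 3049158 - 394/1211 = 3692529944/1211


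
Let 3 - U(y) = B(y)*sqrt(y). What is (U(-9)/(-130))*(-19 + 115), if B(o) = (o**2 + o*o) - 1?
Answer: -144/65 + 23184*I/65 ≈ -2.2154 + 356.68*I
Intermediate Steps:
B(o) = -1 + 2*o**2 (B(o) = (o**2 + o**2) - 1 = 2*o**2 - 1 = -1 + 2*o**2)
U(y) = 3 - sqrt(y)*(-1 + 2*y**2) (U(y) = 3 - (-1 + 2*y**2)*sqrt(y) = 3 - sqrt(y)*(-1 + 2*y**2))
(U(-9)/(-130))*(-19 + 115) = ((3 + sqrt(-9)*(1 - 2*(-9)**2))/(-130))*(-19 + 115) = ((3 + (3*I)*(1 - 2*81))*(-1/130))*96 = ((3 + (3*I)*(1 - 162))*(-1/130))*96 = ((3 + (3*I)*(-161))*(-1/130))*96 = ((3 - 483*I)*(-1/130))*96 = (-3/130 + 483*I/130)*96 = -144/65 + 23184*I/65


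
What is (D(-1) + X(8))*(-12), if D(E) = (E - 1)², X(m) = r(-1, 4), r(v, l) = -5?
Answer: 12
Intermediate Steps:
X(m) = -5
D(E) = (-1 + E)²
(D(-1) + X(8))*(-12) = ((-1 - 1)² - 5)*(-12) = ((-2)² - 5)*(-12) = (4 - 5)*(-12) = -1*(-12) = 12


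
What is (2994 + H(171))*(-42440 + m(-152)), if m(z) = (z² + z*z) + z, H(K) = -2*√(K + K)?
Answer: 10826304 - 21696*√38 ≈ 1.0693e+7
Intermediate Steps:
H(K) = -2*√2*√K
m(z) = z + 2*z² (m(z) = (z² + z²) + z = 2*z² + z = z + 2*z²)
(2994 + H(171))*(-42440 + m(-152)) = (2994 - 2*√2*√171)*(-42440 - 152*(1 + 2*(-152))) = (2994 - 2*√2*3*√19)*(-42440 - 152*(1 - 304)) = (2994 - 6*√38)*(-42440 - 152*(-303)) = (2994 - 6*√38)*(-42440 + 46056) = (2994 - 6*√38)*3616 = 10826304 - 21696*√38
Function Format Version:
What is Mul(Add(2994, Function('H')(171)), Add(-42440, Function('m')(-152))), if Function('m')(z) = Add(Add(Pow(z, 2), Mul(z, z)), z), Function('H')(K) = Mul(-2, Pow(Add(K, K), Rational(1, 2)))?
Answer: Add(10826304, Mul(-21696, Pow(38, Rational(1, 2)))) ≈ 1.0693e+7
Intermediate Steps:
Function('H')(K) = Mul(-2, Pow(2, Rational(1, 2)), Pow(K, Rational(1, 2))) (Function('H')(K) = Mul(-2, Pow(Mul(2, K), Rational(1, 2))) = Mul(-2, Mul(Pow(2, Rational(1, 2)), Pow(K, Rational(1, 2)))) = Mul(-2, Pow(2, Rational(1, 2)), Pow(K, Rational(1, 2))))
Function('m')(z) = Add(z, Mul(2, Pow(z, 2))) (Function('m')(z) = Add(Add(Pow(z, 2), Pow(z, 2)), z) = Add(Mul(2, Pow(z, 2)), z) = Add(z, Mul(2, Pow(z, 2))))
Mul(Add(2994, Function('H')(171)), Add(-42440, Function('m')(-152))) = Mul(Add(2994, Mul(-2, Pow(2, Rational(1, 2)), Pow(171, Rational(1, 2)))), Add(-42440, Mul(-152, Add(1, Mul(2, -152))))) = Mul(Add(2994, Mul(-2, Pow(2, Rational(1, 2)), Mul(3, Pow(19, Rational(1, 2))))), Add(-42440, Mul(-152, Add(1, -304)))) = Mul(Add(2994, Mul(-6, Pow(38, Rational(1, 2)))), Add(-42440, Mul(-152, -303))) = Mul(Add(2994, Mul(-6, Pow(38, Rational(1, 2)))), Add(-42440, 46056)) = Mul(Add(2994, Mul(-6, Pow(38, Rational(1, 2)))), 3616) = Add(10826304, Mul(-21696, Pow(38, Rational(1, 2))))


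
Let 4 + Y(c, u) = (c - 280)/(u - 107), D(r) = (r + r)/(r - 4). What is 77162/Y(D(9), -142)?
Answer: -48033345/1799 ≈ -26700.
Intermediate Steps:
D(r) = 2*r/(-4 + r) (D(r) = (2*r)/(-4 + r) = 2*r/(-4 + r))
Y(c, u) = -4 + (-280 + c)/(-107 + u) (Y(c, u) = -4 + (c - 280)/(u - 107) = -4 + (-280 + c)/(-107 + u))
77162/Y(D(9), -142) = 77162/(((148 + 2*9/(-4 + 9) - 4*(-142))/(-107 - 142))) = 77162/(((148 + 2*9/5 + 568)/(-249))) = 77162/((-(148 + 2*9*(1/5) + 568)/249)) = 77162/((-(148 + 18/5 + 568)/249)) = 77162/((-1/249*3598/5)) = 77162/(-3598/1245) = 77162*(-1245/3598) = -48033345/1799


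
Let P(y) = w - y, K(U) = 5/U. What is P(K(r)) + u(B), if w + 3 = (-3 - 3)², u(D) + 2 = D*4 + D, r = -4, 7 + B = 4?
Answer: 69/4 ≈ 17.250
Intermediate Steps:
B = -3 (B = -7 + 4 = -3)
u(D) = -2 + 5*D (u(D) = -2 + (D*4 + D) = -2 + (4*D + D) = -2 + 5*D)
w = 33 (w = -3 + (-3 - 3)² = -3 + (-6)² = -3 + 36 = 33)
P(y) = 33 - y
P(K(r)) + u(B) = (33 - 5/(-4)) + (-2 + 5*(-3)) = (33 - 5*(-1)/4) + (-2 - 15) = (33 - 1*(-5/4)) - 17 = (33 + 5/4) - 17 = 137/4 - 17 = 69/4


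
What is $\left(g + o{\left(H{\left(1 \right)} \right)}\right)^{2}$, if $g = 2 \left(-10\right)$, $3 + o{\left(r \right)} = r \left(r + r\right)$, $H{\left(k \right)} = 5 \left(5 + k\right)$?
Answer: $3157729$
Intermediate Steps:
$H{\left(k \right)} = 25 + 5 k$
$o{\left(r \right)} = -3 + 2 r^{2}$ ($o{\left(r \right)} = -3 + r \left(r + r\right) = -3 + r 2 r = -3 + 2 r^{2}$)
$g = -20$
$\left(g + o{\left(H{\left(1 \right)} \right)}\right)^{2} = \left(-20 - \left(3 - 2 \left(25 + 5 \cdot 1\right)^{2}\right)\right)^{2} = \left(-20 - \left(3 - 2 \left(25 + 5\right)^{2}\right)\right)^{2} = \left(-20 - \left(3 - 2 \cdot 30^{2}\right)\right)^{2} = \left(-20 + \left(-3 + 2 \cdot 900\right)\right)^{2} = \left(-20 + \left(-3 + 1800\right)\right)^{2} = \left(-20 + 1797\right)^{2} = 1777^{2} = 3157729$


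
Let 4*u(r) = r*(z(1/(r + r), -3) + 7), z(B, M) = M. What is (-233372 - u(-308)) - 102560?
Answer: -335624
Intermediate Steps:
u(r) = r (u(r) = (r*(-3 + 7))/4 = (r*4)/4 = (4*r)/4 = r)
(-233372 - u(-308)) - 102560 = (-233372 - 1*(-308)) - 102560 = (-233372 + 308) - 102560 = -233064 - 102560 = -335624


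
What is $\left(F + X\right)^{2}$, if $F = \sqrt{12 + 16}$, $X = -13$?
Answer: $197 - 52 \sqrt{7} \approx 59.421$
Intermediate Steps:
$F = 2 \sqrt{7}$ ($F = \sqrt{28} = 2 \sqrt{7} \approx 5.2915$)
$\left(F + X\right)^{2} = \left(2 \sqrt{7} - 13\right)^{2} = \left(-13 + 2 \sqrt{7}\right)^{2}$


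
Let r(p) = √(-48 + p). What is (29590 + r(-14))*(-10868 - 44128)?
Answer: -1627331640 - 54996*I*√62 ≈ -1.6273e+9 - 4.3304e+5*I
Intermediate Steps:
(29590 + r(-14))*(-10868 - 44128) = (29590 + √(-48 - 14))*(-10868 - 44128) = (29590 + √(-62))*(-54996) = (29590 + I*√62)*(-54996) = -1627331640 - 54996*I*√62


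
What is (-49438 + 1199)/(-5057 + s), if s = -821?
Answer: 48239/5878 ≈ 8.2067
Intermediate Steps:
(-49438 + 1199)/(-5057 + s) = (-49438 + 1199)/(-5057 - 821) = -48239/(-5878) = -48239*(-1/5878) = 48239/5878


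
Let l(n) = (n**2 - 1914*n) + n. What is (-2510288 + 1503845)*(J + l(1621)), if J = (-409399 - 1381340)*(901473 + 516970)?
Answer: 2556427290066264087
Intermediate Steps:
l(n) = n**2 - 1913*n
J = -2540061199377 (J = -1790739*1418443 = -2540061199377)
(-2510288 + 1503845)*(J + l(1621)) = (-2510288 + 1503845)*(-2540061199377 + 1621*(-1913 + 1621)) = -1006443*(-2540061199377 + 1621*(-292)) = -1006443*(-2540061199377 - 473332) = -1006443*(-2540061672709) = 2556427290066264087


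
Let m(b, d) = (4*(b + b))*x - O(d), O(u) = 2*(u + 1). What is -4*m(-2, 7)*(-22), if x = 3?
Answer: -5632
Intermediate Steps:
O(u) = 2 + 2*u (O(u) = 2*(1 + u) = 2 + 2*u)
m(b, d) = -2 - 2*d + 24*b (m(b, d) = (4*(b + b))*3 - (2 + 2*d) = (4*(2*b))*3 + (-2 - 2*d) = (8*b)*3 + (-2 - 2*d) = 24*b + (-2 - 2*d) = -2 - 2*d + 24*b)
-4*m(-2, 7)*(-22) = -4*(-2 - 2*7 + 24*(-2))*(-22) = -4*(-2 - 14 - 48)*(-22) = -4*(-64)*(-22) = 256*(-22) = -5632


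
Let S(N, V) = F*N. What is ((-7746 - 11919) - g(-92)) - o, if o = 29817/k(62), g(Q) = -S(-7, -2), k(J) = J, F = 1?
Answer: -1249481/62 ≈ -20153.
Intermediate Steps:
S(N, V) = N (S(N, V) = 1*N = N)
g(Q) = 7 (g(Q) = -1*(-7) = 7)
o = 29817/62 ≈ 480.92
((-7746 - 11919) - g(-92)) - o = ((-7746 - 11919) - 1*7) - 1*29817/62 = (-19665 - 7) - 29817/62 = -19672 - 29817/62 = -1249481/62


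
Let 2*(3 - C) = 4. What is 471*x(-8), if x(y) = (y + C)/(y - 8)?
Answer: 3297/16 ≈ 206.06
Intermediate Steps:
C = 1 (C = 3 - 1/2*4 = 3 - 2 = 1)
x(y) = (1 + y)/(-8 + y) (x(y) = (y + 1)/(y - 8) = (1 + y)/(-8 + y))
471*x(-8) = 471*((1 - 8)/(-8 - 8)) = 471*(-7/(-16)) = 471*(-1/16*(-7)) = 471*(7/16) = 3297/16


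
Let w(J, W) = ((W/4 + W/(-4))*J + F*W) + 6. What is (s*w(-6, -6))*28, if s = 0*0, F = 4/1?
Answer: 0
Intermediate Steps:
F = 4 (F = 4*1 = 4)
s = 0
w(J, W) = 6 + 4*W (w(J, W) = ((W/4 + W/(-4))*J + 4*W) + 6 = ((W*(¼) + W*(-¼))*J + 4*W) + 6 = ((W/4 - W/4)*J + 4*W) + 6 = (0*J + 4*W) + 6 = (0 + 4*W) + 6 = 4*W + 6 = 6 + 4*W)
(s*w(-6, -6))*28 = (0*(6 + 4*(-6)))*28 = (0*(6 - 24))*28 = (0*(-18))*28 = 0*28 = 0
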